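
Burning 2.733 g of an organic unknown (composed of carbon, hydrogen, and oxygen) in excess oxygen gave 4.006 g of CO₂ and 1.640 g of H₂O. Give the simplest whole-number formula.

mol C = 4.006 g CO₂ ÷ 44.009 g/mol = 0.091027 mol
mol H = 2 × 1.640 g H₂O ÷ 18.015 g/mol = 0.18207 mol
mass O = 2.733 − (1.0933 + 0.18353) = 1.4561 g → mol O = 1.4561 ÷ 15.999 = 0.091015 mol
Divide by the smallest (0.091015 mol): C 1.000, H 2.000, O 1.000

CH2O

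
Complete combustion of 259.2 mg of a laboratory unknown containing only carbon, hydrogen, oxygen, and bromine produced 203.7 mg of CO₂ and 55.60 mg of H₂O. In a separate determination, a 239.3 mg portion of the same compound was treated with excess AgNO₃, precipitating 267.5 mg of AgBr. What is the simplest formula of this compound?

mol C = 0.2037 g CO₂ ÷ 44.009 g/mol = 0.0046286 mol
mol H = 2 × 0.05560 g H₂O ÷ 18.015 g/mol = 0.0061726 mol
From the AgBr data: mol Br per gram of compound = (0.2675 ÷ 187.772) ÷ 0.2393 = 0.0059532 mol/g, so in the 0.2592 g combustion sample mol Br = 0.0015431 mol
mass O = 0.2592 − (0.055594 + 0.0062220 + 0.12330) = 0.074087 g → mol O = 0.074087 ÷ 15.999 = 0.0046307 mol
Divide by the smallest (0.0015431 mol): C 3.000, H 4.000, Br 1.000, O 3.001

C3H4BrO3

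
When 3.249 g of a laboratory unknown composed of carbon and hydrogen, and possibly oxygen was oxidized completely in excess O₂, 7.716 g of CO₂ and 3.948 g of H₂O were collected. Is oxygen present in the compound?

mol C = 7.716 g CO₂ ÷ 44.009 g/mol = 0.17533 mol
mol H = 2 × 3.948 g H₂O ÷ 18.015 g/mol = 0.43830 mol
C and H account for only 2.5477 g of the 3.249 g sample; the remaining 0.70133 g must be oxygen.

yes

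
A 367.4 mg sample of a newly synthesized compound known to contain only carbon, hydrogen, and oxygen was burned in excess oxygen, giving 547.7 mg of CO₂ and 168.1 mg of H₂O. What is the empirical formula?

C2H3O2

mol C = 0.5477 g CO₂ ÷ 44.009 g/mol = 0.012445 mol
mol H = 2 × 0.1681 g H₂O ÷ 18.015 g/mol = 0.018662 mol
mass O = 0.3674 − (0.14948 + 0.018812) = 0.19911 g → mol O = 0.19911 ÷ 15.999 = 0.012445 mol
Divide by the smallest (0.012445 mol): C 1.000, H 1.500, O 1.000
Multiplying each by 2 gives whole numbers: C 2.00, H 3.00, O 2.00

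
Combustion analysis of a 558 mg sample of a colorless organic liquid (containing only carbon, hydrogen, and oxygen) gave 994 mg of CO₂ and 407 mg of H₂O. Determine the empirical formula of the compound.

mol C = 0.994 g CO₂ ÷ 44.009 g/mol = 0.02259 mol
mol H = 2 × 0.407 g H₂O ÷ 18.015 g/mol = 0.04518 mol
mass O = 0.558 − (0.2713 + 0.04555) = 0.2412 g → mol O = 0.2412 ÷ 15.999 = 0.01507 mol
Divide by the smallest (0.01507 mol): C 1.498, H 2.998, O 1.000
Multiplying each by 2 gives whole numbers: C 3.00, H 6.00, O 2.00

C3H6O2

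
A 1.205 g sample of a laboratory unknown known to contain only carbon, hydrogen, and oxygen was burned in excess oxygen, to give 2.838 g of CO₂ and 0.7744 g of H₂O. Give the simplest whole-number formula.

mol C = 2.838 g CO₂ ÷ 44.009 g/mol = 0.064487 mol
mol H = 2 × 0.7744 g H₂O ÷ 18.015 g/mol = 0.085973 mol
mass O = 1.205 − (0.77455 + 0.086661) = 0.34379 g → mol O = 0.34379 ÷ 15.999 = 0.021488 mol
Divide by the smallest (0.021488 mol): C 3.001, H 4.001, O 1.000

C3H4O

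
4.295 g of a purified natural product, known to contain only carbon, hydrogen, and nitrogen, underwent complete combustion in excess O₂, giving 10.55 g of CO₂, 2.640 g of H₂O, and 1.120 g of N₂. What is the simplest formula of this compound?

C9H11N3

mol C = 10.55 g CO₂ ÷ 44.009 g/mol = 0.23972 mol
mol H = 2 × 2.640 g H₂O ÷ 18.015 g/mol = 0.29309 mol
mol N = 2 × 1.120 g N₂ ÷ 28.014 g/mol = 0.079960 mol
Divide by the smallest (0.079960 mol): C 2.998, H 3.665, N 1.000
Multiplying each by 3 gives whole numbers: C 8.99, H 11.00, N 3.00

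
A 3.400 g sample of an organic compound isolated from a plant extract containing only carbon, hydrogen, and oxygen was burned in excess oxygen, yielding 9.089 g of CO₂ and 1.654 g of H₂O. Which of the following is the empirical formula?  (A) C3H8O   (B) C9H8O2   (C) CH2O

mol C = 9.089 g CO₂ ÷ 44.009 g/mol = 0.20653 mol
mol H = 2 × 1.654 g H₂O ÷ 18.015 g/mol = 0.18362 mol
mass O = 3.400 − (2.4806 + 0.18509) = 0.73432 g → mol O = 0.73432 ÷ 15.999 = 0.045898 mol
Divide by the smallest (0.045898 mol): C 4.500, H 4.001, O 1.000
Multiplying each by 2 gives whole numbers: C 9.00, H 8.00, O 2.00

(B) C9H8O2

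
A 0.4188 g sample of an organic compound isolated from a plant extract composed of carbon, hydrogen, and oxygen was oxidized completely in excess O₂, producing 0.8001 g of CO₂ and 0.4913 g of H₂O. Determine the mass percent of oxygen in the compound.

34.73%

mol C = 0.8001 g CO₂ ÷ 44.009 g/mol = 0.018180 mol
mol H = 2 × 0.4913 g H₂O ÷ 18.015 g/mol = 0.054543 mol
mass O = 0.4188 − (0.21836 + 0.054980) = 0.14546 g → mol O = 0.14546 ÷ 15.999 = 0.0090916 mol
mass % O = 0.14546 g ÷ 0.4188 g × 100%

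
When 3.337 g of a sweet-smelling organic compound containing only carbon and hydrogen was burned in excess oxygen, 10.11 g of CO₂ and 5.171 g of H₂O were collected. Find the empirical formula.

mol C = 10.11 g CO₂ ÷ 44.009 g/mol = 0.22973 mol
mol H = 2 × 5.171 g H₂O ÷ 18.015 g/mol = 0.57408 mol
Divide by the smallest (0.22973 mol): C 1.000, H 2.499
Multiplying each by 2 gives whole numbers: C 2.00, H 5.00

C2H5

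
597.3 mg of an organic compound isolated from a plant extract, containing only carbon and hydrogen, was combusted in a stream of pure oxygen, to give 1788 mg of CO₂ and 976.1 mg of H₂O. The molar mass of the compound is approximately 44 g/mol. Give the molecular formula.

C3H8

mol C = 1.788 g CO₂ ÷ 44.009 g/mol = 0.040628 mol
mol H = 2 × 0.9761 g H₂O ÷ 18.015 g/mol = 0.10837 mol
Divide by the smallest (0.040628 mol): C 1.000, H 2.667
Multiplying each by 3 gives whole numbers: C 3.00, H 8.00
Empirical formula: C3H8
Empirical-formula mass = 44.10 g/mol; 44 ÷ 44.10 ≈ 1, so the molecular formula is C3H8.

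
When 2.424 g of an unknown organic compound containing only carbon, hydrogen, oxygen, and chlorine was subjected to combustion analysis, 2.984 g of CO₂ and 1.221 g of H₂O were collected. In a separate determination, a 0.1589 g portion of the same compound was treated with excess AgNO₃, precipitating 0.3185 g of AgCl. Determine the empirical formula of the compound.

mol C = 2.984 g CO₂ ÷ 44.009 g/mol = 0.067804 mol
mol H = 2 × 1.221 g H₂O ÷ 18.015 g/mol = 0.13555 mol
From the AgCl data: mol Cl per gram of compound = (0.3185 ÷ 143.318) ÷ 0.1589 = 0.013986 mol/g, so in the 2.424 g combustion sample mol Cl = 0.033901 mol
mass O = 2.424 − (0.81440 + 0.13664 + 1.2018) = 0.27116 g → mol O = 0.27116 ÷ 15.999 = 0.016949 mol
Divide by the smallest (0.016949 mol): C 4.001, H 7.998, Cl 2.000, O 1.000

C4H8Cl2O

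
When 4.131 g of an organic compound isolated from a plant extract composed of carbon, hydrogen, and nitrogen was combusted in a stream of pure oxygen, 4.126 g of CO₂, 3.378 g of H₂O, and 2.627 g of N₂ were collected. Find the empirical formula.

CH4N2

mol C = 4.126 g CO₂ ÷ 44.009 g/mol = 0.093754 mol
mol H = 2 × 3.378 g H₂O ÷ 18.015 g/mol = 0.37502 mol
mol N = 2 × 2.627 g N₂ ÷ 28.014 g/mol = 0.18755 mol
Divide by the smallest (0.093754 mol): C 1.000, H 4.000, N 2.000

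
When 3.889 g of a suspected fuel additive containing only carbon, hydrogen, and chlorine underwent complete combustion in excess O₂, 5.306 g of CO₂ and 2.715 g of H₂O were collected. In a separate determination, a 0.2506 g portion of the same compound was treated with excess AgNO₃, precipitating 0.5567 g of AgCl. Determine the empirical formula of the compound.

C2H5Cl

mol C = 5.306 g CO₂ ÷ 44.009 g/mol = 0.12057 mol
mol H = 2 × 2.715 g H₂O ÷ 18.015 g/mol = 0.30142 mol
From the AgCl data: mol Cl per gram of compound = (0.5567 ÷ 143.318) ÷ 0.2506 = 0.015500 mol/g, so in the 3.889 g combustion sample mol Cl = 0.060281 mol
Divide by the smallest (0.060281 mol): C 2.000, H 5.000, Cl 1.000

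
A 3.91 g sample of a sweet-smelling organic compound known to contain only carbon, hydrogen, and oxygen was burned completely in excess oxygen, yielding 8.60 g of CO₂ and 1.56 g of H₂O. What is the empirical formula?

mol C = 8.60 g CO₂ ÷ 44.009 g/mol = 0.1954 mol
mol H = 2 × 1.56 g H₂O ÷ 18.015 g/mol = 0.1732 mol
mass O = 3.91 − (2.347 + 0.1746) = 1.388 g → mol O = 1.388 ÷ 15.999 = 0.08677 mol
Divide by the smallest (0.08677 mol): C 2.252, H 1.996, O 1.000
Multiplying each by 4 gives whole numbers: C 9.01, H 7.98, O 4.00

C9H8O4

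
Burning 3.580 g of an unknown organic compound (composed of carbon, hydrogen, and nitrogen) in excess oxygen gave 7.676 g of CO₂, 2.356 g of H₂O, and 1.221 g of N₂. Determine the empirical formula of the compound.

C2H3N

mol C = 7.676 g CO₂ ÷ 44.009 g/mol = 0.17442 mol
mol H = 2 × 2.356 g H₂O ÷ 18.015 g/mol = 0.26156 mol
mol N = 2 × 1.221 g N₂ ÷ 28.014 g/mol = 0.087171 mol
Divide by the smallest (0.087171 mol): C 2.001, H 3.001, N 1.000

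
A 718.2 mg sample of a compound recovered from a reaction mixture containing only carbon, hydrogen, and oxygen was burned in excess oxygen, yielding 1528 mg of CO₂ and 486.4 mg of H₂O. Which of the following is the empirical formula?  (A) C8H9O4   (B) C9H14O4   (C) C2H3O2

mol C = 1.528 g CO₂ ÷ 44.009 g/mol = 0.034720 mol
mol H = 2 × 0.4864 g H₂O ÷ 18.015 g/mol = 0.053999 mol
mass O = 0.7182 − (0.41702 + 0.054431) = 0.24674 g → mol O = 0.24674 ÷ 15.999 = 0.015423 mol
Divide by the smallest (0.015423 mol): C 2.251, H 3.501, O 1.000
Multiplying each by 4 gives whole numbers: C 9.01, H 14.01, O 4.00

(B) C9H14O4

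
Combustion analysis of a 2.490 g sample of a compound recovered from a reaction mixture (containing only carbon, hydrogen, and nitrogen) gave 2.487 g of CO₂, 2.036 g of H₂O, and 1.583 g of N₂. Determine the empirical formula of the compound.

CH4N2

mol C = 2.487 g CO₂ ÷ 44.009 g/mol = 0.056511 mol
mol H = 2 × 2.036 g H₂O ÷ 18.015 g/mol = 0.22603 mol
mol N = 2 × 1.583 g N₂ ÷ 28.014 g/mol = 0.11301 mol
Divide by the smallest (0.056511 mol): C 1.000, H 4.000, N 2.000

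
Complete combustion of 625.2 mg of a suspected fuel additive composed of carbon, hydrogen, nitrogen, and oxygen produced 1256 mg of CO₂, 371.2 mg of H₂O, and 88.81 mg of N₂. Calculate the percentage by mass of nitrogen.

mol C = 1.256 g CO₂ ÷ 44.009 g/mol = 0.028540 mol
mol H = 2 × 0.3712 g H₂O ÷ 18.015 g/mol = 0.041210 mol
mol N = 2 × 0.08881 g N₂ ÷ 28.014 g/mol = 0.0063404 mol
mass O = 0.6252 − (0.34279 + 0.041540 + 0.088810) = 0.15206 g → mol O = 0.15206 ÷ 15.999 = 0.0095044 mol
mass % N = 0.088810 g ÷ 0.6252 g × 100%

14.21%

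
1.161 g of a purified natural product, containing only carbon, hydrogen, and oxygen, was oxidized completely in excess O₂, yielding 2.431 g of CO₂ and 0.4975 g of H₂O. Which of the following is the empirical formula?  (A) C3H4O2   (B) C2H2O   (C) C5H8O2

mol C = 2.431 g CO₂ ÷ 44.009 g/mol = 0.055239 mol
mol H = 2 × 0.4975 g H₂O ÷ 18.015 g/mol = 0.055232 mol
mass O = 1.161 − (0.66347 + 0.055674) = 0.44185 g → mol O = 0.44185 ÷ 15.999 = 0.027618 mol
Divide by the smallest (0.027618 mol): C 2.000, H 2.000, O 1.000

(B) C2H2O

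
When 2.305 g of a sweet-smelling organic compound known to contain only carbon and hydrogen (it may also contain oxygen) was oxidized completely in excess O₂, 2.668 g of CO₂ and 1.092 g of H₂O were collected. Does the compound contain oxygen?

mol C = 2.668 g CO₂ ÷ 44.009 g/mol = 0.060624 mol
mol H = 2 × 1.092 g H₂O ÷ 18.015 g/mol = 0.12123 mol
C and H account for only 0.85036 g of the 2.305 g sample; the remaining 1.4546 g must be oxygen.

yes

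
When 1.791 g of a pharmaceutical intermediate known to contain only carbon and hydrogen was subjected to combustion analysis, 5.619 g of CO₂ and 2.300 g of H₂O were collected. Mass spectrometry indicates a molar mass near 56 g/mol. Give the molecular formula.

C4H8

mol C = 5.619 g CO₂ ÷ 44.009 g/mol = 0.12768 mol
mol H = 2 × 2.300 g H₂O ÷ 18.015 g/mol = 0.25534 mol
Divide by the smallest (0.12768 mol): C 1.000, H 2.000
Empirical formula: CH2
Empirical-formula mass = 14.03 g/mol; 56 ÷ 14.03 ≈ 4, so the molecular formula is C4H8.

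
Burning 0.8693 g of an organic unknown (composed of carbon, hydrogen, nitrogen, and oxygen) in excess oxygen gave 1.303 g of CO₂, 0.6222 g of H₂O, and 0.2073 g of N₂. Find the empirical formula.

C6H14N3O3

mol C = 1.303 g CO₂ ÷ 44.009 g/mol = 0.029608 mol
mol H = 2 × 0.6222 g H₂O ÷ 18.015 g/mol = 0.069076 mol
mol N = 2 × 0.2073 g N₂ ÷ 28.014 g/mol = 0.014800 mol
mass O = 0.8693 − (0.35562 + 0.069628 + 0.20730) = 0.23675 g → mol O = 0.23675 ÷ 15.999 = 0.014798 mol
Divide by the smallest (0.014798 mol): C 2.001, H 4.668, N 1.000, O 1.000
Multiplying each by 3 gives whole numbers: C 6.00, H 14.00, N 3.00, O 3.00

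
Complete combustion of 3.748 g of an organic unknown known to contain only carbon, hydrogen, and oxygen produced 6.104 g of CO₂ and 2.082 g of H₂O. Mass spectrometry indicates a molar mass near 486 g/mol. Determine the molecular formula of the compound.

mol C = 6.104 g CO₂ ÷ 44.009 g/mol = 0.13870 mol
mol H = 2 × 2.082 g H₂O ÷ 18.015 g/mol = 0.23114 mol
mass O = 3.748 − (1.6659 + 0.23299) = 1.8491 g → mol O = 1.8491 ÷ 15.999 = 0.11558 mol
Divide by the smallest (0.11558 mol): C 1.200, H 2.000, O 1.000
Multiplying each by 5 gives whole numbers: C 6.00, H 10.00, O 5.00
Empirical formula: C6H10O5
Empirical-formula mass = 162.14 g/mol; 486 ÷ 162.14 ≈ 3, so the molecular formula is C18H30O15.

C18H30O15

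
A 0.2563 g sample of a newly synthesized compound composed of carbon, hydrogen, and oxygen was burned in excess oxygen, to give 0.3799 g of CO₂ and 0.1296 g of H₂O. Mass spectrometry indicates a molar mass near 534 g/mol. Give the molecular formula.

C18H30O18

mol C = 0.3799 g CO₂ ÷ 44.009 g/mol = 0.0086323 mol
mol H = 2 × 0.1296 g H₂O ÷ 18.015 g/mol = 0.014388 mol
mass O = 0.2563 − (0.10368 + 0.014503) = 0.13811 g → mol O = 0.13811 ÷ 15.999 = 0.0086327 mol
Divide by the smallest (0.0086323 mol): C 1.000, H 1.667, O 1.000
Multiplying each by 3 gives whole numbers: C 3.00, H 5.00, O 3.00
Empirical formula: C3H5O3
Empirical-formula mass = 89.07 g/mol; 534 ÷ 89.07 ≈ 6, so the molecular formula is C18H30O18.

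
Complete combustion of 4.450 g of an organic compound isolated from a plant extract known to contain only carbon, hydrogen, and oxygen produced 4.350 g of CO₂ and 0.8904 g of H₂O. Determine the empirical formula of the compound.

CHO2

mol C = 4.350 g CO₂ ÷ 44.009 g/mol = 0.098843 mol
mol H = 2 × 0.8904 g H₂O ÷ 18.015 g/mol = 0.098851 mol
mass O = 4.450 − (1.1872 + 0.099642) = 3.1631 g → mol O = 3.1631 ÷ 15.999 = 0.19771 mol
Divide by the smallest (0.098843 mol): C 1.000, H 1.000, O 2.000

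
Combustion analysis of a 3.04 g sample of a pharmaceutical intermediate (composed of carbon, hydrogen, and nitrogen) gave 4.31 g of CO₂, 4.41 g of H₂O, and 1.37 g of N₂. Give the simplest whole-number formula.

mol C = 4.31 g CO₂ ÷ 44.009 g/mol = 0.09793 mol
mol H = 2 × 4.41 g H₂O ÷ 18.015 g/mol = 0.4896 mol
mol N = 2 × 1.37 g N₂ ÷ 28.014 g/mol = 0.09781 mol
Divide by the smallest (0.09781 mol): C 1.001, H 5.006, N 1.000

CH5N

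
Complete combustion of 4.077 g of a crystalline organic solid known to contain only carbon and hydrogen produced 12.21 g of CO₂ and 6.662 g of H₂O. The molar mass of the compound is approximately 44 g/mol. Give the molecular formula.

C3H8

mol C = 12.21 g CO₂ ÷ 44.009 g/mol = 0.27744 mol
mol H = 2 × 6.662 g H₂O ÷ 18.015 g/mol = 0.73961 mol
Divide by the smallest (0.27744 mol): C 1.000, H 2.666
Multiplying each by 3 gives whole numbers: C 3.00, H 8.00
Empirical formula: C3H8
Empirical-formula mass = 44.10 g/mol; 44 ÷ 44.10 ≈ 1, so the molecular formula is C3H8.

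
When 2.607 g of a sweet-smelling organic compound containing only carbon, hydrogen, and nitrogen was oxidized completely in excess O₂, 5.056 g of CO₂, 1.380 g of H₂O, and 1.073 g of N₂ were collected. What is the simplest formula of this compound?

mol C = 5.056 g CO₂ ÷ 44.009 g/mol = 0.11489 mol
mol H = 2 × 1.380 g H₂O ÷ 18.015 g/mol = 0.15321 mol
mol N = 2 × 1.073 g N₂ ÷ 28.014 g/mol = 0.076605 mol
Divide by the smallest (0.076605 mol): C 1.500, H 2.000, N 1.000
Multiplying each by 2 gives whole numbers: C 3.00, H 4.00, N 2.00

C3H4N2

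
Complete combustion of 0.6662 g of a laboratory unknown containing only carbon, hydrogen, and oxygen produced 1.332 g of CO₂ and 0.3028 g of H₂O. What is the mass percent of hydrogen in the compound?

mol C = 1.332 g CO₂ ÷ 44.009 g/mol = 0.030267 mol
mol H = 2 × 0.3028 g H₂O ÷ 18.015 g/mol = 0.033616 mol
mass O = 0.6662 − (0.36353 + 0.033885) = 0.26878 g → mol O = 0.26878 ÷ 15.999 = 0.016800 mol
mass % H = 0.033885 g ÷ 0.6662 g × 100%

5.09%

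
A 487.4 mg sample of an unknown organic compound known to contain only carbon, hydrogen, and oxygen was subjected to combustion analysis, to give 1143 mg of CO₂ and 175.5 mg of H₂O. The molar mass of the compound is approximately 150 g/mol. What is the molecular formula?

C8H6O3

mol C = 1.143 g CO₂ ÷ 44.009 g/mol = 0.025972 mol
mol H = 2 × 0.1755 g H₂O ÷ 18.015 g/mol = 0.019484 mol
mass O = 0.4874 − (0.31195 + 0.019640) = 0.15581 g → mol O = 0.15581 ÷ 15.999 = 0.0097388 mol
Divide by the smallest (0.0097388 mol): C 2.667, H 2.001, O 1.000
Multiplying each by 3 gives whole numbers: C 8.00, H 6.00, O 3.00
Empirical formula: C8H6O3
Empirical-formula mass = 150.13 g/mol; 150 ÷ 150.13 ≈ 1, so the molecular formula is C8H6O3.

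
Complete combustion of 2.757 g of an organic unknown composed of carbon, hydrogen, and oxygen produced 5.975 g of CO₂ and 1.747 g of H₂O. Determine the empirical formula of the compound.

mol C = 5.975 g CO₂ ÷ 44.009 g/mol = 0.13577 mol
mol H = 2 × 1.747 g H₂O ÷ 18.015 g/mol = 0.19395 mol
mass O = 2.757 − (1.6307 + 0.19550) = 0.93079 g → mol O = 0.93079 ÷ 15.999 = 0.058178 mol
Divide by the smallest (0.058178 mol): C 2.334, H 3.334, O 1.000
Multiplying each by 3 gives whole numbers: C 7.00, H 10.00, O 3.00

C7H10O3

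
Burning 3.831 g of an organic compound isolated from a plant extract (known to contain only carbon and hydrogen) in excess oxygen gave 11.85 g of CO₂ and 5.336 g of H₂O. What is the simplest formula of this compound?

C5H11

mol C = 11.85 g CO₂ ÷ 44.009 g/mol = 0.26926 mol
mol H = 2 × 5.336 g H₂O ÷ 18.015 g/mol = 0.59240 mol
Divide by the smallest (0.26926 mol): C 1.000, H 2.200
Multiplying each by 5 gives whole numbers: C 5.00, H 11.00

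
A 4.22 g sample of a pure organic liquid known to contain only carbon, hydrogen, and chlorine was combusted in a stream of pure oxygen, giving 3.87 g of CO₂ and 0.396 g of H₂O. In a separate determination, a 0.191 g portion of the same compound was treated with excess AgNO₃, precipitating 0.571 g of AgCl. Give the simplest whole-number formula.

mol C = 3.87 g CO₂ ÷ 44.009 g/mol = 0.08794 mol
mol H = 2 × 0.396 g H₂O ÷ 18.015 g/mol = 0.04396 mol
From the AgCl data: mol Cl per gram of compound = (0.571 ÷ 143.318) ÷ 0.191 = 0.02086 mol/g, so in the 4.22 g combustion sample mol Cl = 0.08803 mol
Divide by the smallest (0.04396 mol): C 2.000, H 1.000, Cl 2.002

C2HCl2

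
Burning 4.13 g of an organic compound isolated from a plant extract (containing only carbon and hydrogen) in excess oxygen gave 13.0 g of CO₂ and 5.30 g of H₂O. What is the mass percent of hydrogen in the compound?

mol C = 13.0 g CO₂ ÷ 44.009 g/mol = 0.2954 mol
mol H = 2 × 5.30 g H₂O ÷ 18.015 g/mol = 0.5884 mol
mass % H = 0.5931 g ÷ 4.13 g × 100%

14.4%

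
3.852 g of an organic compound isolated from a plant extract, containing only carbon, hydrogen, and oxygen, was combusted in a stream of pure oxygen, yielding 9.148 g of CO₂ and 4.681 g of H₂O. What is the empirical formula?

C4H10O

mol C = 9.148 g CO₂ ÷ 44.009 g/mol = 0.20787 mol
mol H = 2 × 4.681 g H₂O ÷ 18.015 g/mol = 0.51968 mol
mass O = 3.852 − (2.4967 + 0.52384) = 0.83148 g → mol O = 0.83148 ÷ 15.999 = 0.051971 mol
Divide by the smallest (0.051971 mol): C 4.000, H 9.999, O 1.000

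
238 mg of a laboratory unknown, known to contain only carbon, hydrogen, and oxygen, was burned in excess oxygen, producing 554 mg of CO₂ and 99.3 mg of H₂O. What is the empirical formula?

mol C = 0.554 g CO₂ ÷ 44.009 g/mol = 0.01259 mol
mol H = 2 × 0.0993 g H₂O ÷ 18.015 g/mol = 0.01102 mol
mass O = 0.238 − (0.1512 + 0.01111) = 0.07569 g → mol O = 0.07569 ÷ 15.999 = 0.004731 mol
Divide by the smallest (0.004731 mol): C 2.661, H 2.330, O 1.000
Multiplying each by 3 gives whole numbers: C 7.98, H 6.99, O 3.00

C8H7O3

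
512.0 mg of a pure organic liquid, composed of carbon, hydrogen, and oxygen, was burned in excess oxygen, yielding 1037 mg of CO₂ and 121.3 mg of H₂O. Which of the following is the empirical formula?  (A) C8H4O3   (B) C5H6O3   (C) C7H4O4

(C) C7H4O4

mol C = 1.037 g CO₂ ÷ 44.009 g/mol = 0.023563 mol
mol H = 2 × 0.1213 g H₂O ÷ 18.015 g/mol = 0.013467 mol
mass O = 0.5120 − (0.28302 + 0.013574) = 0.21541 g → mol O = 0.21541 ÷ 15.999 = 0.013464 mol
Divide by the smallest (0.013464 mol): C 1.750, H 1.000, O 1.000
Multiplying each by 4 gives whole numbers: C 7.00, H 4.00, O 4.00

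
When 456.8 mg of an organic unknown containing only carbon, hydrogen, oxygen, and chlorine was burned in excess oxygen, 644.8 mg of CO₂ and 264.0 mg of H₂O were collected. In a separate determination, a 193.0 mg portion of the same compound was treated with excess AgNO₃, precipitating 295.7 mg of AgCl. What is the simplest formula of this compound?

mol C = 0.6448 g CO₂ ÷ 44.009 g/mol = 0.014652 mol
mol H = 2 × 0.2640 g H₂O ÷ 18.015 g/mol = 0.029309 mol
From the AgCl data: mol Cl per gram of compound = (0.2957 ÷ 143.318) ÷ 0.1930 = 0.010690 mol/g, so in the 0.4568 g combustion sample mol Cl = 0.0048834 mol
mass O = 0.4568 − (0.17598 + 0.029543 + 0.17312) = 0.078162 g → mol O = 0.078162 ÷ 15.999 = 0.0048854 mol
Divide by the smallest (0.0048834 mol): C 3.000, H 6.002, Cl 1.000, O 1.000

C3H6ClO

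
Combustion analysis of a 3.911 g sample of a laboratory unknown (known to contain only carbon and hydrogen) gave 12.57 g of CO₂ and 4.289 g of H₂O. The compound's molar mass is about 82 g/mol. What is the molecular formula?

mol C = 12.57 g CO₂ ÷ 44.009 g/mol = 0.28562 mol
mol H = 2 × 4.289 g H₂O ÷ 18.015 g/mol = 0.47616 mol
Divide by the smallest (0.28562 mol): C 1.000, H 1.667
Multiplying each by 3 gives whole numbers: C 3.00, H 5.00
Empirical formula: C3H5
Empirical-formula mass = 41.07 g/mol; 82 ÷ 41.07 ≈ 2, so the molecular formula is C6H10.

C6H10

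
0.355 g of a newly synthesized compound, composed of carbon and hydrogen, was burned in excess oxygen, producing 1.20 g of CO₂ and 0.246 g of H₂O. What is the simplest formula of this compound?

CH

mol C = 1.20 g CO₂ ÷ 44.009 g/mol = 0.02727 mol
mol H = 2 × 0.246 g H₂O ÷ 18.015 g/mol = 0.02731 mol
Divide by the smallest (0.02727 mol): C 1.000, H 1.002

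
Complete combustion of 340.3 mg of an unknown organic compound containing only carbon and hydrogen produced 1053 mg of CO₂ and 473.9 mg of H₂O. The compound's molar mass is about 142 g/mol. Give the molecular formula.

mol C = 1.053 g CO₂ ÷ 44.009 g/mol = 0.023927 mol
mol H = 2 × 0.4739 g H₂O ÷ 18.015 g/mol = 0.052612 mol
Divide by the smallest (0.023927 mol): C 1.000, H 2.199
Multiplying each by 5 gives whole numbers: C 5.00, H 10.99
Empirical formula: C5H11
Empirical-formula mass = 71.14 g/mol; 142 ÷ 71.14 ≈ 2, so the molecular formula is C10H22.

C10H22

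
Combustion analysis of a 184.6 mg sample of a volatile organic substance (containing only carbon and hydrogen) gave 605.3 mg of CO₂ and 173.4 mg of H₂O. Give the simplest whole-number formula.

C5H7

mol C = 0.6053 g CO₂ ÷ 44.009 g/mol = 0.013754 mol
mol H = 2 × 0.1734 g H₂O ÷ 18.015 g/mol = 0.019251 mol
Divide by the smallest (0.013754 mol): C 1.000, H 1.400
Multiplying each by 5 gives whole numbers: C 5.00, H 7.00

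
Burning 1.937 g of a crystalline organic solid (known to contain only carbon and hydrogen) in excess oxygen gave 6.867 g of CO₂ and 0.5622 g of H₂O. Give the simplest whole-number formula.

mol C = 6.867 g CO₂ ÷ 44.009 g/mol = 0.15604 mol
mol H = 2 × 0.5622 g H₂O ÷ 18.015 g/mol = 0.062415 mol
Divide by the smallest (0.062415 mol): C 2.500, H 1.000
Multiplying each by 2 gives whole numbers: C 5.00, H 2.00

C5H2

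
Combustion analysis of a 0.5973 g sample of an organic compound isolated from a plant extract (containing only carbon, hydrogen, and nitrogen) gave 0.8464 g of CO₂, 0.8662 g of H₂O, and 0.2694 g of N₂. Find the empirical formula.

mol C = 0.8464 g CO₂ ÷ 44.009 g/mol = 0.019232 mol
mol H = 2 × 0.8662 g H₂O ÷ 18.015 g/mol = 0.096164 mol
mol N = 2 × 0.2694 g N₂ ÷ 28.014 g/mol = 0.019233 mol
Divide by the smallest (0.019232 mol): C 1.000, H 5.000, N 1.000

CH5N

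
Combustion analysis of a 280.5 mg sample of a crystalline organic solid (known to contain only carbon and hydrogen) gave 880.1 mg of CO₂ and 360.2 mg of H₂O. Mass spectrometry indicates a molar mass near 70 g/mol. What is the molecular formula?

C5H10

mol C = 0.8801 g CO₂ ÷ 44.009 g/mol = 0.019998 mol
mol H = 2 × 0.3602 g H₂O ÷ 18.015 g/mol = 0.039989 mol
Divide by the smallest (0.019998 mol): C 1.000, H 2.000
Empirical formula: CH2
Empirical-formula mass = 14.03 g/mol; 70 ÷ 14.03 ≈ 5, so the molecular formula is C5H10.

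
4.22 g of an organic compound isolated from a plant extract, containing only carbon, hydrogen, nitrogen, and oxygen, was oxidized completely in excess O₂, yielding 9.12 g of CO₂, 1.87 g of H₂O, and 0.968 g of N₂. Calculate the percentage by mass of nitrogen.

mol C = 9.12 g CO₂ ÷ 44.009 g/mol = 0.2072 mol
mol H = 2 × 1.87 g H₂O ÷ 18.015 g/mol = 0.2076 mol
mol N = 2 × 0.968 g N₂ ÷ 28.014 g/mol = 0.06911 mol
mass O = 4.22 − (2.489 + 0.2093 + 0.9680) = 0.5537 g → mol O = 0.5537 ÷ 15.999 = 0.03461 mol
mass % N = 0.9680 g ÷ 4.22 g × 100%

22.9%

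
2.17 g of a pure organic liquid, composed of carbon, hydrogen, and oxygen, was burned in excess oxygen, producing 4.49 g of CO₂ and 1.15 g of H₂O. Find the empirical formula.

mol C = 4.49 g CO₂ ÷ 44.009 g/mol = 0.1020 mol
mol H = 2 × 1.15 g H₂O ÷ 18.015 g/mol = 0.1277 mol
mass O = 2.17 − (1.225 + 0.1287) = 0.8159 g → mol O = 0.8159 ÷ 15.999 = 0.05100 mol
Divide by the smallest (0.05100 mol): C 2.001, H 2.504, O 1.000
Multiplying each by 2 gives whole numbers: C 4.00, H 5.01, O 2.00

C4H5O2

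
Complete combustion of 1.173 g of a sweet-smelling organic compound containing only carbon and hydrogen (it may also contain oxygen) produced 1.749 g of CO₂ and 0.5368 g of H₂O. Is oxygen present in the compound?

mol C = 1.749 g CO₂ ÷ 44.009 g/mol = 0.039742 mol
mol H = 2 × 0.5368 g H₂O ÷ 18.015 g/mol = 0.059595 mol
C and H account for only 0.53741 g of the 1.173 g sample; the remaining 0.63559 g must be oxygen.

yes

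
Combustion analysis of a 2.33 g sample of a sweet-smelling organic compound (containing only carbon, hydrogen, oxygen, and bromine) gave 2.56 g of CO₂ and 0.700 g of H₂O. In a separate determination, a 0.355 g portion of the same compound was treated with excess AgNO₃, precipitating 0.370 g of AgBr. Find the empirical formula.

mol C = 2.56 g CO₂ ÷ 44.009 g/mol = 0.05817 mol
mol H = 2 × 0.700 g H₂O ÷ 18.015 g/mol = 0.07771 mol
From the AgBr data: mol Br per gram of compound = (0.370 ÷ 187.772) ÷ 0.355 = 0.005551 mol/g, so in the 2.33 g combustion sample mol Br = 0.01293 mol
mass O = 2.33 − (0.6987 + 0.07833 + 1.033) = 0.5196 g → mol O = 0.5196 ÷ 15.999 = 0.03248 mol
Divide by the smallest (0.01293 mol): C 4.498, H 6.009, Br 1.000, O 2.511
Multiplying each by 2 gives whole numbers: C 9.00, H 12.02, Br 2.00, O 5.02

C9H12Br2O5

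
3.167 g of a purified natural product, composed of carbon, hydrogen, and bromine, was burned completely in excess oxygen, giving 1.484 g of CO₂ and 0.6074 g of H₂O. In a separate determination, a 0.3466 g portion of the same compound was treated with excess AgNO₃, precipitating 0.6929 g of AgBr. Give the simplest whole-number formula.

CH2Br

mol C = 1.484 g CO₂ ÷ 44.009 g/mol = 0.033720 mol
mol H = 2 × 0.6074 g H₂O ÷ 18.015 g/mol = 0.067433 mol
From the AgBr data: mol Br per gram of compound = (0.6929 ÷ 187.772) ÷ 0.3466 = 0.010647 mol/g, so in the 3.167 g combustion sample mol Br = 0.033718 mol
Divide by the smallest (0.033718 mol): C 1.000, H 2.000, Br 1.000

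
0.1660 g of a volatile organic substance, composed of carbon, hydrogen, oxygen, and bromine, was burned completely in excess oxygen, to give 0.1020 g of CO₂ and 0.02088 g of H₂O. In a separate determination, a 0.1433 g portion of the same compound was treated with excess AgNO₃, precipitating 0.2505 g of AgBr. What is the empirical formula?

C3H3Br2O

mol C = 0.1020 g CO₂ ÷ 44.009 g/mol = 0.0023177 mol
mol H = 2 × 0.02088 g H₂O ÷ 18.015 g/mol = 0.0023181 mol
From the AgBr data: mol Br per gram of compound = (0.2505 ÷ 187.772) ÷ 0.1433 = 0.0093096 mol/g, so in the 0.1660 g combustion sample mol Br = 0.0015454 mol
mass O = 0.1660 − (0.027838 + 0.0023366 + 0.12348) = 0.012342 g → mol O = 0.012342 ÷ 15.999 = 0.00077145 mol
Divide by the smallest (0.00077145 mol): C 3.004, H 3.005, Br 2.003, O 1.000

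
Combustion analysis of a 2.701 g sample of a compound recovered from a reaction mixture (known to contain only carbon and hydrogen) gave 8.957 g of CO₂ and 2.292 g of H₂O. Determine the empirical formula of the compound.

mol C = 8.957 g CO₂ ÷ 44.009 g/mol = 0.20353 mol
mol H = 2 × 2.292 g H₂O ÷ 18.015 g/mol = 0.25445 mol
Divide by the smallest (0.20353 mol): C 1.000, H 1.250
Multiplying each by 4 gives whole numbers: C 4.00, H 5.00

C4H5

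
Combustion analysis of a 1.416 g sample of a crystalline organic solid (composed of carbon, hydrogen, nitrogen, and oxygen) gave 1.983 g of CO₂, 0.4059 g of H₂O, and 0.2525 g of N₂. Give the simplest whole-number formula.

mol C = 1.983 g CO₂ ÷ 44.009 g/mol = 0.045059 mol
mol H = 2 × 0.4059 g H₂O ÷ 18.015 g/mol = 0.045062 mol
mol N = 2 × 0.2525 g N₂ ÷ 28.014 g/mol = 0.018027 mol
mass O = 1.416 − (0.54120 + 0.045423 + 0.25250) = 0.57687 g → mol O = 0.57687 ÷ 15.999 = 0.036057 mol
Divide by the smallest (0.018027 mol): C 2.500, H 2.500, N 1.000, O 2.000
Multiplying each by 2 gives whole numbers: C 5.00, H 5.00, N 2.00, O 4.00

C5H5N2O4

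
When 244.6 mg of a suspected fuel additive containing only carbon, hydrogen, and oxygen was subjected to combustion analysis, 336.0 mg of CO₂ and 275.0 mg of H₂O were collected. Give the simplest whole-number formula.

mol C = 0.3360 g CO₂ ÷ 44.009 g/mol = 0.0076348 mol
mol H = 2 × 0.2750 g H₂O ÷ 18.015 g/mol = 0.030530 mol
mass O = 0.2446 − (0.091702 + 0.030774) = 0.12212 g → mol O = 0.12212 ÷ 15.999 = 0.0076332 mol
Divide by the smallest (0.0076332 mol): C 1.000, H 4.000, O 1.000

CH4O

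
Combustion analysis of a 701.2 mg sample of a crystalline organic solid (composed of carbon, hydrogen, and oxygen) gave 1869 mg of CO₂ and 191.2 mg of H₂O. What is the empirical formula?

mol C = 1.869 g CO₂ ÷ 44.009 g/mol = 0.042469 mol
mol H = 2 × 0.1912 g H₂O ÷ 18.015 g/mol = 0.021227 mol
mass O = 0.7012 − (0.51009 + 0.021397) = 0.16971 g → mol O = 0.16971 ÷ 15.999 = 0.010608 mol
Divide by the smallest (0.010608 mol): C 4.004, H 2.001, O 1.000

C4H2O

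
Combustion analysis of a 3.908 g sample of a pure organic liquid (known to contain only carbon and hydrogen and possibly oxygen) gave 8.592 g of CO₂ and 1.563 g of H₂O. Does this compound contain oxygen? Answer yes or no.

yes

mol C = 8.592 g CO₂ ÷ 44.009 g/mol = 0.19523 mol
mol H = 2 × 1.563 g H₂O ÷ 18.015 g/mol = 0.17352 mol
C and H account for only 2.5199 g of the 3.908 g sample; the remaining 1.3881 g must be oxygen.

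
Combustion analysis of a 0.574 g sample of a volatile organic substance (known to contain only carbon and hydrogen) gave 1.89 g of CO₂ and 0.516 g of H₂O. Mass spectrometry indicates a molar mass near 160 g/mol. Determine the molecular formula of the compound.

C12H16

mol C = 1.89 g CO₂ ÷ 44.009 g/mol = 0.04295 mol
mol H = 2 × 0.516 g H₂O ÷ 18.015 g/mol = 0.05729 mol
Divide by the smallest (0.04295 mol): C 1.000, H 1.334
Multiplying each by 3 gives whole numbers: C 3.00, H 4.00
Empirical formula: C3H4
Empirical-formula mass = 40.06 g/mol; 160 ÷ 40.06 ≈ 4, so the molecular formula is C12H16.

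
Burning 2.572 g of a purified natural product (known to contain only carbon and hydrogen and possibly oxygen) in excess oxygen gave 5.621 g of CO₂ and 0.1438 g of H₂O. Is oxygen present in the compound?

mol C = 5.621 g CO₂ ÷ 44.009 g/mol = 0.12772 mol
mol H = 2 × 0.1438 g H₂O ÷ 18.015 g/mol = 0.015964 mol
C and H account for only 1.5502 g of the 2.572 g sample; the remaining 1.0218 g must be oxygen.

yes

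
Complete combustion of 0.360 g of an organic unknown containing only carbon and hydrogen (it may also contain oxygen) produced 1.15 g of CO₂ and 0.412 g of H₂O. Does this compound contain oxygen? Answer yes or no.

no

mol C = 1.15 g CO₂ ÷ 44.009 g/mol = 0.02613 mol
mol H = 2 × 0.412 g H₂O ÷ 18.015 g/mol = 0.04574 mol
C and H together account for 0.3600 g — essentially the entire 0.360 g sample — so the compound contains no oxygen.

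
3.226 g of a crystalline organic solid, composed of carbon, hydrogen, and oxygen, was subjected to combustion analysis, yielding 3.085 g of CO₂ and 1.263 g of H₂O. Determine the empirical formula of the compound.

CH2O2

mol C = 3.085 g CO₂ ÷ 44.009 g/mol = 0.070099 mol
mol H = 2 × 1.263 g H₂O ÷ 18.015 g/mol = 0.14022 mol
mass O = 3.226 − (0.84196 + 0.14134) = 2.2427 g → mol O = 2.2427 ÷ 15.999 = 0.14018 mol
Divide by the smallest (0.070099 mol): C 1.000, H 2.000, O 2.000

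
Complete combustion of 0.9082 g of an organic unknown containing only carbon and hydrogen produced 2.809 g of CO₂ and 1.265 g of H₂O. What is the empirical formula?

mol C = 2.809 g CO₂ ÷ 44.009 g/mol = 0.063828 mol
mol H = 2 × 1.265 g H₂O ÷ 18.015 g/mol = 0.14044 mol
Divide by the smallest (0.063828 mol): C 1.000, H 2.200
Multiplying each by 5 gives whole numbers: C 5.00, H 11.00

C5H11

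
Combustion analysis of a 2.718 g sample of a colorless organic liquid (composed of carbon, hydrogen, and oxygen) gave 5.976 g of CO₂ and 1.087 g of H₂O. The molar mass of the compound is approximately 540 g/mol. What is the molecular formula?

C27H24O12

mol C = 5.976 g CO₂ ÷ 44.009 g/mol = 0.13579 mol
mol H = 2 × 1.087 g H₂O ÷ 18.015 g/mol = 0.12068 mol
mass O = 2.718 − (1.6310 + 0.12164) = 0.96538 g → mol O = 0.96538 ÷ 15.999 = 0.060340 mol
Divide by the smallest (0.060340 mol): C 2.250, H 2.000, O 1.000
Multiplying each by 4 gives whole numbers: C 9.00, H 8.00, O 4.00
Empirical formula: C9H8O4
Empirical-formula mass = 180.16 g/mol; 540 ÷ 180.16 ≈ 3, so the molecular formula is C27H24O12.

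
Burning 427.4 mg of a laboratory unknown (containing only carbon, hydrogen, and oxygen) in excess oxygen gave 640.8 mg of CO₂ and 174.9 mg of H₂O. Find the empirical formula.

mol C = 0.6408 g CO₂ ÷ 44.009 g/mol = 0.014561 mol
mol H = 2 × 0.1749 g H₂O ÷ 18.015 g/mol = 0.019417 mol
mass O = 0.4274 − (0.17489 + 0.019572) = 0.23294 g → mol O = 0.23294 ÷ 15.999 = 0.014560 mol
Divide by the smallest (0.014560 mol): C 1.000, H 1.334, O 1.000
Multiplying each by 3 gives whole numbers: C 3.00, H 4.00, O 3.00

C3H4O3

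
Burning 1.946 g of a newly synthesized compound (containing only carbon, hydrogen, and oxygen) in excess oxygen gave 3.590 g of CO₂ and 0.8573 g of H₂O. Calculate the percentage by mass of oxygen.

mol C = 3.590 g CO₂ ÷ 44.009 g/mol = 0.081574 mol
mol H = 2 × 0.8573 g H₂O ÷ 18.015 g/mol = 0.095176 mol
mass O = 1.946 − (0.97979 + 0.095938) = 0.87027 g → mol O = 0.87027 ÷ 15.999 = 0.054396 mol
mass % O = 0.87027 g ÷ 1.946 g × 100%

44.72%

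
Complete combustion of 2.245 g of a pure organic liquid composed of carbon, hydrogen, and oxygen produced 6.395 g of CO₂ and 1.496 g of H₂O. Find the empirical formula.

mol C = 6.395 g CO₂ ÷ 44.009 g/mol = 0.14531 mol
mol H = 2 × 1.496 g H₂O ÷ 18.015 g/mol = 0.16608 mol
mass O = 2.245 − (1.7453 + 0.16741) = 0.33225 g → mol O = 0.33225 ÷ 15.999 = 0.020767 mol
Divide by the smallest (0.020767 mol): C 6.997, H 7.997, O 1.000

C7H8O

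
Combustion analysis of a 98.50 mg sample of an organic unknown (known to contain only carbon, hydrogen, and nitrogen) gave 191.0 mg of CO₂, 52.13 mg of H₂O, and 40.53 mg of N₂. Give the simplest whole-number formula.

C3H4N2

mol C = 0.1910 g CO₂ ÷ 44.009 g/mol = 0.0043400 mol
mol H = 2 × 0.05213 g H₂O ÷ 18.015 g/mol = 0.0057874 mol
mol N = 2 × 0.04053 g N₂ ÷ 28.014 g/mol = 0.0028936 mol
Divide by the smallest (0.0028936 mol): C 1.500, H 2.000, N 1.000
Multiplying each by 2 gives whole numbers: C 3.00, H 4.00, N 2.00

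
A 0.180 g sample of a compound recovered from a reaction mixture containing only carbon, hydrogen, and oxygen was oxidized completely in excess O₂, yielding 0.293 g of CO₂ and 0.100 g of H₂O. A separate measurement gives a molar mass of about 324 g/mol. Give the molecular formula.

C12H20O10

mol C = 0.293 g CO₂ ÷ 44.009 g/mol = 0.006658 mol
mol H = 2 × 0.100 g H₂O ÷ 18.015 g/mol = 0.01110 mol
mass O = 0.180 − (0.07997 + 0.01119) = 0.08884 g → mol O = 0.08884 ÷ 15.999 = 0.005553 mol
Divide by the smallest (0.005553 mol): C 1.199, H 1.999, O 1.000
Multiplying each by 5 gives whole numbers: C 5.99, H 10.00, O 5.00
Empirical formula: C6H10O5
Empirical-formula mass = 162.14 g/mol; 324 ÷ 162.14 ≈ 2, so the molecular formula is C12H20O10.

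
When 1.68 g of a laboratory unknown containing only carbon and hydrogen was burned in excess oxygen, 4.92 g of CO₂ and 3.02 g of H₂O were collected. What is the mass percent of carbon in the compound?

79.9%

mol C = 4.92 g CO₂ ÷ 44.009 g/mol = 0.1118 mol
mol H = 2 × 3.02 g H₂O ÷ 18.015 g/mol = 0.3353 mol
mass % C = 1.343 g ÷ 1.68 g × 100%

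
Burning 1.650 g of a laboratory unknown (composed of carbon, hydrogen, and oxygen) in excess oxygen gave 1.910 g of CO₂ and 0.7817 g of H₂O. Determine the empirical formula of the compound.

mol C = 1.910 g CO₂ ÷ 44.009 g/mol = 0.043400 mol
mol H = 2 × 0.7817 g H₂O ÷ 18.015 g/mol = 0.086783 mol
mass O = 1.650 − (0.52128 + 0.087478) = 1.0412 g → mol O = 1.0412 ÷ 15.999 = 0.065082 mol
Divide by the smallest (0.043400 mol): C 1.000, H 2.000, O 1.500
Multiplying each by 2 gives whole numbers: C 2.00, H 4.00, O 3.00

C2H4O3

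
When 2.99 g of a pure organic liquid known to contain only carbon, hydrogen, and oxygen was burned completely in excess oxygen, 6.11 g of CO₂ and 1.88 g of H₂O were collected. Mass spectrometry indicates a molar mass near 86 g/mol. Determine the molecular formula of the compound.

mol C = 6.11 g CO₂ ÷ 44.009 g/mol = 0.1388 mol
mol H = 2 × 1.88 g H₂O ÷ 18.015 g/mol = 0.2087 mol
mass O = 2.99 − (1.668 + 0.2104) = 1.112 g → mol O = 1.112 ÷ 15.999 = 0.06951 mol
Divide by the smallest (0.06951 mol): C 1.997, H 3.003, O 1.000
Empirical formula: C2H3O
Empirical-formula mass = 43.05 g/mol; 86 ÷ 43.05 ≈ 2, so the molecular formula is C4H6O2.

C4H6O2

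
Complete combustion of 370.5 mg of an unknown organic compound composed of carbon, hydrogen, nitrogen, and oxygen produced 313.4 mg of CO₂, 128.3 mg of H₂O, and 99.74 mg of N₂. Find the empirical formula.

C2H4N2O3

mol C = 0.3134 g CO₂ ÷ 44.009 g/mol = 0.0071213 mol
mol H = 2 × 0.1283 g H₂O ÷ 18.015 g/mol = 0.014244 mol
mol N = 2 × 0.09974 g N₂ ÷ 28.014 g/mol = 0.0071207 mol
mass O = 0.3705 − (0.085534 + 0.014358 + 0.099740) = 0.17087 g → mol O = 0.17087 ÷ 15.999 = 0.010680 mol
Divide by the smallest (0.0071207 mol): C 1.000, H 2.000, N 1.000, O 1.500
Multiplying each by 2 gives whole numbers: C 2.00, H 4.00, N 2.00, O 3.00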